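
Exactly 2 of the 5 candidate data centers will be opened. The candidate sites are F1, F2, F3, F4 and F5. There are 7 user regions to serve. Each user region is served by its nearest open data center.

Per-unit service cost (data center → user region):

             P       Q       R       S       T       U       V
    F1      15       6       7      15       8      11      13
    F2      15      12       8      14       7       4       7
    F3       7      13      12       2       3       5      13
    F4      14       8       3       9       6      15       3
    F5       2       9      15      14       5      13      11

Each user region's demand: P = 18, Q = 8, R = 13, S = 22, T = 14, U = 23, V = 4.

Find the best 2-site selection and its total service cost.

With exactly 2 open, each user region uses its cheapest among the chosen.
{F3, F4}: P→F3 7·18=126, Q→F4 8·8=64, R→F4 3·13=39, S→F3 2·22=44, T→F3 3·14=42, U→F3 5·23=115, V→F4 3·4=12. Service cost 442.
{F3, F5}: service cost 509
{F1, F3}: service cost 518
Among all 10 size-2 choices, {F3, F4} is lowest.

Choose F3 and F4; total service cost 442.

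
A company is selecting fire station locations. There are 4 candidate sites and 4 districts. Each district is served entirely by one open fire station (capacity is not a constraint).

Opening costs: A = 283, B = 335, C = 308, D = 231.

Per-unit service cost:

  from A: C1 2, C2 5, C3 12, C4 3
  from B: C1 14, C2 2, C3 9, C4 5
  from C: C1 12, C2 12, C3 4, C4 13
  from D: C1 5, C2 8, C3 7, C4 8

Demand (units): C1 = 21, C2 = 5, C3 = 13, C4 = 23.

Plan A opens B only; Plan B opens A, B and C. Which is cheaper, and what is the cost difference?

Plan A: {B}: C1→B 14·21=294, C2→B 2·5=10, C3→B 9·13=117, C4→B 5·23=115. Service 536; fixed 335; total 871.
Plan B: {A, B, C}: C1→A 2·21=42, C2→B 2·5=10, C3→C 4·13=52, C4→A 3·23=69. Service 173; fixed 926; total 1099.
Difference: |871 − 1099| = 228.

Plan A is cheaper by 228.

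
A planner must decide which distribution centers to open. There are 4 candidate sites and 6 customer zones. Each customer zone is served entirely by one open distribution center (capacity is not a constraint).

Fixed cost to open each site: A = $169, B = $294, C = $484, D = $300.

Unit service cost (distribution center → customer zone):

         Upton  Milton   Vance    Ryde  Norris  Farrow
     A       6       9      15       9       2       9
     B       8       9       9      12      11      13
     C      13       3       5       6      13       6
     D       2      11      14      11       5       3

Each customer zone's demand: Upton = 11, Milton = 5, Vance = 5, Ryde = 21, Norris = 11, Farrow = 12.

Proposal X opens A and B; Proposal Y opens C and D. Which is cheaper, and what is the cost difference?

Proposal X is cheaper by 125.

Proposal X: {A, B}: Upton→A 6·11=66, Milton→A 9·5=45, Vance→B 9·5=45, Ryde→A 9·21=189, Norris→A 2·11=22, Farrow→A 9·12=108. Service 475; fixed 463; total 938.
Proposal Y: {C, D}: Upton→D 2·11=22, Milton→C 3·5=15, Vance→C 5·5=25, Ryde→C 6·21=126, Norris→D 5·11=55, Farrow→D 3·12=36. Service 279; fixed 784; total 1063.
Difference: |938 − 1063| = 125.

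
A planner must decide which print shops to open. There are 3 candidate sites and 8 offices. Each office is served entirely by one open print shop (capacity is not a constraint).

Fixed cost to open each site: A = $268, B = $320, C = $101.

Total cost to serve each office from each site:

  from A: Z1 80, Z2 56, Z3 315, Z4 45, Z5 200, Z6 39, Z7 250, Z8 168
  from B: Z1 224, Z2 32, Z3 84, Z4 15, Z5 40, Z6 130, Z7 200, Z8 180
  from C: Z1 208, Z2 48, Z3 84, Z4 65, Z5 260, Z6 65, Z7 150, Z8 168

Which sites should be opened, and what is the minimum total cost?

For any fixed open set, each office goes to its cheapest open site; total = fixed + service.
{C}: Z1→C 208, Z2→C 48, Z3→C 84, Z4→C 65, Z5→C 260, Z6→C 65, Z7→C 150, Z8→C 168. Service 1048; fixed 101; total 1149.
{A, C}: Z1→A 80, Z2→C 48, Z3→C 84, Z4→A 45, Z5→A 200, Z6→A 39, Z7→C 150, Z8→A 168. Service 814; fixed 369; total 1183.
{B, C}: service 762 + fixed 421 = 1183
{A, B, C}: Z1→A 80, Z2→B 32, Z3→B 84, Z4→B 15, Z5→B 40, Z6→A 39, Z7→C 150, Z8→A 168. Service 608; fixed 689; total 1297.
No other subset beats 1149.

Open C only; minimum total cost 1149.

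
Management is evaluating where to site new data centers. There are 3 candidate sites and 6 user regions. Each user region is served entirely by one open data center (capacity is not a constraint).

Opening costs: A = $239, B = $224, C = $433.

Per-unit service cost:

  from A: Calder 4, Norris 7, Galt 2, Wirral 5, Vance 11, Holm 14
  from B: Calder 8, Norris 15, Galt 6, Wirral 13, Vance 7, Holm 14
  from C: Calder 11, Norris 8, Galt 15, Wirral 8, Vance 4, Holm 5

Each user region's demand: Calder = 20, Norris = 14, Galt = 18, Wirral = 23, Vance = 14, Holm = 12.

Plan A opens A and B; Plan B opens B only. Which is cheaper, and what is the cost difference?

Plan A: {A, B}: Calder→A 4·20=80, Norris→A 7·14=98, Galt→A 2·18=36, Wirral→A 5·23=115, Vance→B 7·14=98, Holm→A 14·12=168. Service 595; fixed 463; total 1058.
Plan B: {B}: Calder→B 8·20=160, Norris→B 15·14=210, Galt→B 6·18=108, Wirral→B 13·23=299, Vance→B 7·14=98, Holm→B 14·12=168. Service 1043; fixed 224; total 1267.
Difference: |1058 − 1267| = 209.

Plan A is cheaper by 209.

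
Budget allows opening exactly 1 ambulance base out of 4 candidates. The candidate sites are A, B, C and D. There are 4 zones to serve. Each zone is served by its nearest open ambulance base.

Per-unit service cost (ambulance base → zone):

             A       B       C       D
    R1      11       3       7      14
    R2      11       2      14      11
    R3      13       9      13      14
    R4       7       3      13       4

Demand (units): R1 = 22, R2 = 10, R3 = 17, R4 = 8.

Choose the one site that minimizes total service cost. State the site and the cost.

With exactly 1 open, each zone uses its cheapest among the chosen.
{B}: R1→B 3·22=66, R2→B 2·10=20, R3→B 9·17=153, R4→B 3·8=24. Service cost 263.
{C}: service cost 619
{A}: service cost 629
Among all 4 size-1 choices, {B} is lowest.

Choose B only; total service cost 263.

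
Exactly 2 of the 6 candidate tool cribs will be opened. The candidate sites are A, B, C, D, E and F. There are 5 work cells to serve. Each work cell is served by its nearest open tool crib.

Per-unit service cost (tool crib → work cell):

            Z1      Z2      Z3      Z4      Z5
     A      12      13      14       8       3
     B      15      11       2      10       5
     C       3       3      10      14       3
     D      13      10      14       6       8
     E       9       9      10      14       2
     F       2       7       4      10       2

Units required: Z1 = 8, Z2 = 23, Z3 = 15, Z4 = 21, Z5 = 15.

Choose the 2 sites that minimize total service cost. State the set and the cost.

With exactly 2 open, each work cell uses its cheapest among the chosen.
{B, C}: Z1→C 3·8=24, Z2→C 3·23=69, Z3→B 2·15=30, Z4→B 10·21=210, Z5→C 3·15=45. Service cost 378.
{C, F}: service cost 385
{D, F}: service cost 393
Among all 15 size-2 choices, {B, C} is lowest.

Choose B and C; total service cost 378.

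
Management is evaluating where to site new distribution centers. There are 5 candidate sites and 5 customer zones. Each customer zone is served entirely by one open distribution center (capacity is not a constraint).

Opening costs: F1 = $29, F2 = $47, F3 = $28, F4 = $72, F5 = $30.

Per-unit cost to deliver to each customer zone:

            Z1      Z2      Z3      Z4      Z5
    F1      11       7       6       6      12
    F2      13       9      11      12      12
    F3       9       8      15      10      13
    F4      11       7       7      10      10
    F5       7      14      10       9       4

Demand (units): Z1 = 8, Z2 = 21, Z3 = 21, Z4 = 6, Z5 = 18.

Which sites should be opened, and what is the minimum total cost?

For any fixed open set, each customer zone goes to its cheapest open site; total = fixed + service.
{F1, F5}: Z1→F5 7·8=56, Z2→F1 7·21=147, Z3→F1 6·21=126, Z4→F1 6·6=36, Z5→F5 4·18=72. Service 437; fixed 59; total 496.
{F1, F3, F5}: service 437 + fixed 87 = 524
{F1, F2, F5}: service 437 + fixed 106 = 543
{F1, F2, F3, F4, F5}: service 437 + fixed 206 = 643
No other subset beats 496.

Open F1 and F5; minimum total cost 496.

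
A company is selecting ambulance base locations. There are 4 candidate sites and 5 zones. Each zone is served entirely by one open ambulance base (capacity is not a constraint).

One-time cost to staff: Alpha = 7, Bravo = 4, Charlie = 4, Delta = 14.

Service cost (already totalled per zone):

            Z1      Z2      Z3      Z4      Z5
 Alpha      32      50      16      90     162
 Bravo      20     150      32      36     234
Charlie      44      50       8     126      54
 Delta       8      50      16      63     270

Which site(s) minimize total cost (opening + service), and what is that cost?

Open Bravo and Charlie; minimum total cost 176.

For any fixed open set, each zone goes to its cheapest open site; total = fixed + service.
{Bravo, Charlie}: Z1→Bravo 20, Z2→Charlie 50, Z3→Charlie 8, Z4→Bravo 36, Z5→Charlie 54. Service 168; fixed 8; total 176.
{Bravo, Charlie, Delta}: Z1→Delta 8, Z2→Charlie 50, Z3→Charlie 8, Z4→Bravo 36, Z5→Charlie 54. Service 156; fixed 22; total 178.
{Alpha, Bravo, Charlie}: Z1→Bravo 20, Z2→Alpha 50, Z3→Charlie 8, Z4→Bravo 36, Z5→Charlie 54. Service 168; fixed 15; total 183.
{Alpha, Bravo, Charlie, Delta}: Z1→Delta 8, Z2→Alpha 50, Z3→Charlie 8, Z4→Bravo 36, Z5→Charlie 54. Service 156; fixed 29; total 185.
No other subset beats 176.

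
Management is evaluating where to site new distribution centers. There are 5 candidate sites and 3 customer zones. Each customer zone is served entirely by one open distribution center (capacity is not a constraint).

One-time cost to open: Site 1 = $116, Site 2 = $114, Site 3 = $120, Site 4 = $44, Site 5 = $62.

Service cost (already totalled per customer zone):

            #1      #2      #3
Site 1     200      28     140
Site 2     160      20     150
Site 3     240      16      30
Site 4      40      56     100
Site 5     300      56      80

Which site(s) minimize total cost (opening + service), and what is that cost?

Open Site 4 only; minimum total cost 240.

For any fixed open set, each customer zone goes to its cheapest open site; total = fixed + service.
{Site 4}: #1→Site 4 40, #2→Site 4 56, #3→Site 4 100. Service 196; fixed 44; total 240.
{Site 3, Site 4}: service 86 + fixed 164 = 250
{Site 4, Site 5}: service 176 + fixed 106 = 282
{Site 1, Site 2, Site 3, Site 4, Site 5}: #1→Site 4 40, #2→Site 3 16, #3→Site 3 30. Service 86; fixed 456; total 542.
No other subset beats 240.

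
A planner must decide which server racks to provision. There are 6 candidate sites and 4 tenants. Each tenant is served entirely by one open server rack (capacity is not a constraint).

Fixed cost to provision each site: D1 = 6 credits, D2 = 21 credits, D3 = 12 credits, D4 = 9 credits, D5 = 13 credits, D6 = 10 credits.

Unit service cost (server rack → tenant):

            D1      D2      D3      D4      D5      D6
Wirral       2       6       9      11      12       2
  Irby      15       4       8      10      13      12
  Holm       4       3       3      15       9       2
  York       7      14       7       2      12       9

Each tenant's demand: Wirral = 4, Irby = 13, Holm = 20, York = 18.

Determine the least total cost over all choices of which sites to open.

Minimum total cost: 176

For any fixed open set, each tenant goes to its cheapest open site; total = fixed + service.
{D2, D4, D6}: Wirral→D6 2·4=8, Irby→D2 4·13=52, Holm→D6 2·20=40, York→D4 2·18=36. Service 136; fixed 40; total 176.
{D1, D2, D4, D6}: Wirral→D1 2·4=8, Irby→D2 4·13=52, Holm→D6 2·20=40, York→D4 2·18=36. Service 136; fixed 46; total 182.
{D2, D3, D4, D6}: service 136 + fixed 52 = 188
{D1, D2, D3, D4, D5, D6}: service 136 + fixed 71 = 207
No other subset beats 176.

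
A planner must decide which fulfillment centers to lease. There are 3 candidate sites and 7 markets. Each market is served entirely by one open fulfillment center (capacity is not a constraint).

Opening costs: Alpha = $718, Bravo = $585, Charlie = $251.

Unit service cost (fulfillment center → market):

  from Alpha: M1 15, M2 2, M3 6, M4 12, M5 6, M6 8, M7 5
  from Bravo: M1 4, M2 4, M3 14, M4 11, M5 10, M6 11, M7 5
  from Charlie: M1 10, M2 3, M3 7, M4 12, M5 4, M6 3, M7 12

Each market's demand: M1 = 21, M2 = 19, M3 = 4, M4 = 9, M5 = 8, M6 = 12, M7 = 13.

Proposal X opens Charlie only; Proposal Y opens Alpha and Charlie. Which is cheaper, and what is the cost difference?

Proposal X is cheaper by 604.

Proposal X: {Charlie}: M1→Charlie 10·21=210, M2→Charlie 3·19=57, M3→Charlie 7·4=28, M4→Charlie 12·9=108, M5→Charlie 4·8=32, M6→Charlie 3·12=36, M7→Charlie 12·13=156. Service 627; fixed 251; total 878.
Proposal Y: {Alpha, Charlie}: M1→Charlie 10·21=210, M2→Alpha 2·19=38, M3→Alpha 6·4=24, M4→Alpha 12·9=108, M5→Charlie 4·8=32, M6→Charlie 3·12=36, M7→Alpha 5·13=65. Service 513; fixed 969; total 1482.
Difference: |878 − 1482| = 604.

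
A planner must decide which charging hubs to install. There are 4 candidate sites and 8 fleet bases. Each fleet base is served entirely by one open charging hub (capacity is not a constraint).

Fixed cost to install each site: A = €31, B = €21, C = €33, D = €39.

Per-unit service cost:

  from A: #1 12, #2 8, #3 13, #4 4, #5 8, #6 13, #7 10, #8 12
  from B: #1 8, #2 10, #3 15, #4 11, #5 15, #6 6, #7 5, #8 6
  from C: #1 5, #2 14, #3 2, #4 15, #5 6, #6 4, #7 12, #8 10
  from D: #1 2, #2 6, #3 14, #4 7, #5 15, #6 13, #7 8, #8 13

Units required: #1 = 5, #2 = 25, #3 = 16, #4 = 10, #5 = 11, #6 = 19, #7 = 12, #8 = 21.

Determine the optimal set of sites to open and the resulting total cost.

Open B, C and D; minimum total cost 683.

For any fixed open set, each fleet base goes to its cheapest open site; total = fixed + service.
{B, C, D}: #1→D 2·5=10, #2→D 6·25=150, #3→C 2·16=32, #4→D 7·10=70, #5→C 6·11=66, #6→C 4·19=76, #7→B 5·12=60, #8→B 6·21=126. Service 590; fixed 93; total 683.
{A, B, C, D}: #1→D 2·5=10, #2→D 6·25=150, #3→C 2·16=32, #4→A 4·10=40, #5→C 6·11=66, #6→C 4·19=76, #7→B 5·12=60, #8→B 6·21=126. Service 560; fixed 124; total 684.
{A, B, C}: #1→C 5·5=25, #2→A 8·25=200, #3→C 2·16=32, #4→A 4·10=40, #5→C 6·11=66, #6→C 4·19=76, #7→B 5·12=60, #8→B 6·21=126. Service 625; fixed 85; total 710.
{B}: service 1105 + fixed 21 = 1126
No other subset beats 683.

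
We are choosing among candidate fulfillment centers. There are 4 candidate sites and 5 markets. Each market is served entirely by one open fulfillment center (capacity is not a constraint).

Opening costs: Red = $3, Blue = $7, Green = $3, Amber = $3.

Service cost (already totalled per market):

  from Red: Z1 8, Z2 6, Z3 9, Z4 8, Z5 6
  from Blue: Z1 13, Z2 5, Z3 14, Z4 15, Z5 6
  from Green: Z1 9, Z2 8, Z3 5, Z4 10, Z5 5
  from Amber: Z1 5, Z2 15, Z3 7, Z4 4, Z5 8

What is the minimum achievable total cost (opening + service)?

For any fixed open set, each market goes to its cheapest open site; total = fixed + service.
{Green, Amber}: Z1→Amber 5, Z2→Green 8, Z3→Green 5, Z4→Amber 4, Z5→Green 5. Service 27; fixed 6; total 33.
{Red, Green, Amber}: Z1→Amber 5, Z2→Red 6, Z3→Green 5, Z4→Amber 4, Z5→Green 5. Service 25; fixed 9; total 34.
{Red, Amber}: Z1→Amber 5, Z2→Red 6, Z3→Amber 7, Z4→Amber 4, Z5→Red 6. Service 28; fixed 6; total 34.
{Red, Blue, Green, Amber}: Z1→Amber 5, Z2→Blue 5, Z3→Green 5, Z4→Amber 4, Z5→Green 5. Service 24; fixed 16; total 40.
(All 15 nonempty subsets were checked; Green and Amber is lowest.)

Minimum total cost: 33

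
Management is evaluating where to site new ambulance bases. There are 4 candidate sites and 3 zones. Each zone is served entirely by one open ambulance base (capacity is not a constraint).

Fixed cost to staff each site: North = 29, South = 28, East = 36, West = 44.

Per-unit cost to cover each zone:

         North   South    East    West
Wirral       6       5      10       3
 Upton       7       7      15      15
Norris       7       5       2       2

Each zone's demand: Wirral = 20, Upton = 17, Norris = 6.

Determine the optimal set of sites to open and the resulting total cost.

Open South and West; minimum total cost 263.

For any fixed open set, each zone goes to its cheapest open site; total = fixed + service.
{South, West}: Wirral→West 3·20=60, Upton→South 7·17=119, Norris→West 2·6=12. Service 191; fixed 72; total 263.
{North, West}: service 191 + fixed 73 = 264
{South}: service 249 + fixed 28 = 277
{North, South, East, West}: Wirral→West 3·20=60, Upton→North 7·17=119, Norris→East 2·6=12. Service 191; fixed 137; total 328.
(All 15 nonempty subsets were checked; South and West is lowest.)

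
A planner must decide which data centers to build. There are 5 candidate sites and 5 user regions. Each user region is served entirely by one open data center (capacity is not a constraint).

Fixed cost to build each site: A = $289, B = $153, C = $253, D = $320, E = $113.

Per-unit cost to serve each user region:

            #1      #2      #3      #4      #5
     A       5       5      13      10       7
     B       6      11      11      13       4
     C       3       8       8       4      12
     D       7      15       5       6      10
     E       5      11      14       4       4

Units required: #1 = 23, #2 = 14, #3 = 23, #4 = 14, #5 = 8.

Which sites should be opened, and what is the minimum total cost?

Open C only; minimum total cost 770.

For any fixed open set, each user region goes to its cheapest open site; total = fixed + service.
{C}: #1→C 3·23=69, #2→C 8·14=112, #3→C 8·23=184, #4→C 4·14=56, #5→C 12·8=96. Service 517; fixed 253; total 770.
{E}: #1→E 5·23=115, #2→E 11·14=154, #3→E 14·23=322, #4→E 4·14=56, #5→E 4·8=32. Service 679; fixed 113; total 792.
{C, E}: #1→C 3·23=69, #2→C 8·14=112, #3→C 8·23=184, #4→C 4·14=56, #5→E 4·8=32. Service 453; fixed 366; total 819.
{A, B, C, D, E}: #1→C 3·23=69, #2→A 5·14=70, #3→D 5·23=115, #4→C 4·14=56, #5→B 4·8=32. Service 342; fixed 1128; total 1470.
No other subset beats 770.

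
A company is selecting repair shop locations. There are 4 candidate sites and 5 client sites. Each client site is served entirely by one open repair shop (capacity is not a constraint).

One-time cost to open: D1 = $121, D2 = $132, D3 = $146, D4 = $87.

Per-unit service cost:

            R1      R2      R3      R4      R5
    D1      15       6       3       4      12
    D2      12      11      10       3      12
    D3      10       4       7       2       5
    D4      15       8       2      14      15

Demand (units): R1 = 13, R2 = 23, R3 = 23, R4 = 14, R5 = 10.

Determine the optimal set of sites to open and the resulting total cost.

Open D3 and D4; minimum total cost 579.

For any fixed open set, each client site goes to its cheapest open site; total = fixed + service.
{D3, D4}: R1→D3 10·13=130, R2→D3 4·23=92, R3→D4 2·23=46, R4→D3 2·14=28, R5→D3 5·10=50. Service 346; fixed 233; total 579.
{D3}: service 461 + fixed 146 = 607
{D1, D3}: service 369 + fixed 267 = 636
{D1, D2, D3, D4}: service 346 + fixed 486 = 832
No other subset beats 579.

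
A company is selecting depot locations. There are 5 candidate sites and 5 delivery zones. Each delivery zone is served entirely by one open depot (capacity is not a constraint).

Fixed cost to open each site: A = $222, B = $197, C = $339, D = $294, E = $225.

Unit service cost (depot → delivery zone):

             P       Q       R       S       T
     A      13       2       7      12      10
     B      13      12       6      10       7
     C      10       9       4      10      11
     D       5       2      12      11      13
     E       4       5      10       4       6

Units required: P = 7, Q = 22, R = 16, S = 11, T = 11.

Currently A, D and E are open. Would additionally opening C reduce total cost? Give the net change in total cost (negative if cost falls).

No — net change +291 (cost rises by 291).

Current service cost with {A, D, E}: 294.
Adding C: each delivery zone re-picks its cheapest; new service cost 246, saving 48.
Extra fixed cost: 339. Net change = 339 − 48 = 291.
(Totals: 1035 → 1326.)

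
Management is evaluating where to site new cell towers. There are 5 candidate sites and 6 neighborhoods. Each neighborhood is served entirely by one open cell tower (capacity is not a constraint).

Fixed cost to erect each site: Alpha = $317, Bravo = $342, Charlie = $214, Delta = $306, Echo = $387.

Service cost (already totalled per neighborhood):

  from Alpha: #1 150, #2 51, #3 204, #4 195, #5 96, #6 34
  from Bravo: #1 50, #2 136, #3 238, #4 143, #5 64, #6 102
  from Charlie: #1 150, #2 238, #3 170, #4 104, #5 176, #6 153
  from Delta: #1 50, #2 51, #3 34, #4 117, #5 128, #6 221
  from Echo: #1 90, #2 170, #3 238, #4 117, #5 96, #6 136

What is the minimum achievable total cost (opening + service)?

For any fixed open set, each neighborhood goes to its cheapest open site; total = fixed + service.
{Delta}: #1→Delta 50, #2→Delta 51, #3→Delta 34, #4→Delta 117, #5→Delta 128, #6→Delta 221. Service 601; fixed 306; total 907.
{Alpha, Delta}: service 382 + fixed 623 = 1005
{Charlie, Delta}: service 520 + fixed 520 = 1040
{Alpha, Bravo, Charlie, Delta, Echo}: service 337 + fixed 1566 = 1903
No other subset beats 907.

Minimum total cost: 907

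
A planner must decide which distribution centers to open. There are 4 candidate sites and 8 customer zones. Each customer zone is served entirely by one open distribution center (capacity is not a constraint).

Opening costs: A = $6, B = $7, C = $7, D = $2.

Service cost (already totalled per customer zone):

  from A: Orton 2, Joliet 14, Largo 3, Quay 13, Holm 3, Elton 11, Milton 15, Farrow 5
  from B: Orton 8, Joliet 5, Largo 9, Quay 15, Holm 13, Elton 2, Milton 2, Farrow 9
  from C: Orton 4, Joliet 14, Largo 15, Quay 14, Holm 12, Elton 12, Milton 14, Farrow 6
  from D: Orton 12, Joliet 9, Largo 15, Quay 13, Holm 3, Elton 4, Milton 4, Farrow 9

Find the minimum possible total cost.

For any fixed open set, each customer zone goes to its cheapest open site; total = fixed + service.
{A, B}: Orton→A 2, Joliet→B 5, Largo→A 3, Quay→A 13, Holm→A 3, Elton→B 2, Milton→B 2, Farrow→A 5. Service 35; fixed 13; total 48.
{A, B, D}: Orton→A 2, Joliet→B 5, Largo→A 3, Quay→A 13, Holm→A 3, Elton→B 2, Milton→B 2, Farrow→A 5. Service 35; fixed 15; total 50.
{A, D}: service 43 + fixed 8 = 51
{A, B, C, D}: service 35 + fixed 22 = 57
No other subset beats 48.

Minimum total cost: 48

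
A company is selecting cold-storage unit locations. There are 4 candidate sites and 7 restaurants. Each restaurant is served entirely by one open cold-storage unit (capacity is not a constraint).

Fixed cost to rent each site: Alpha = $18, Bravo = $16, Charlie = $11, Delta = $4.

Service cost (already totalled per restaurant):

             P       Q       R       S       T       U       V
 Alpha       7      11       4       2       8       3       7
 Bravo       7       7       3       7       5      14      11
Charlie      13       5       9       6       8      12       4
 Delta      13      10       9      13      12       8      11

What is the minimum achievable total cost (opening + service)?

Minimum total cost: 60

For any fixed open set, each restaurant goes to its cheapest open site; total = fixed + service.
{Alpha}: P→Alpha 7, Q→Alpha 11, R→Alpha 4, S→Alpha 2, T→Alpha 8, U→Alpha 3, V→Alpha 7. Service 42; fixed 18; total 60.
{Alpha, Charlie}: P→Alpha 7, Q→Charlie 5, R→Alpha 4, S→Alpha 2, T→Alpha 8, U→Alpha 3, V→Charlie 4. Service 33; fixed 29; total 62.
{Alpha, Delta}: service 41 + fixed 22 = 63
{Alpha, Bravo, Charlie, Delta}: service 29 + fixed 49 = 78
No other subset beats 60.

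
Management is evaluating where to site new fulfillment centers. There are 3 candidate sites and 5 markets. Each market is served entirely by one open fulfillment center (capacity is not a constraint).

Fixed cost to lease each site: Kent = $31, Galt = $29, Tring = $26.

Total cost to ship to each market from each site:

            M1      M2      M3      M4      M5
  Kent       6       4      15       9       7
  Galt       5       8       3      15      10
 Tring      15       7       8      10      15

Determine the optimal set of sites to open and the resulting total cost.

For any fixed open set, each market goes to its cheapest open site; total = fixed + service.
{Galt}: M1→Galt 5, M2→Galt 8, M3→Galt 3, M4→Galt 15, M5→Galt 10. Service 41; fixed 29; total 70.
{Kent}: M1→Kent 6, M2→Kent 4, M3→Kent 15, M4→Kent 9, M5→Kent 7. Service 41; fixed 31; total 72.
{Tring}: M1→Tring 15, M2→Tring 7, M3→Tring 8, M4→Tring 10, M5→Tring 15. Service 55; fixed 26; total 81.
{Kent, Galt, Tring}: service 28 + fixed 86 = 114
No other subset beats 70.

Open Galt only; minimum total cost 70.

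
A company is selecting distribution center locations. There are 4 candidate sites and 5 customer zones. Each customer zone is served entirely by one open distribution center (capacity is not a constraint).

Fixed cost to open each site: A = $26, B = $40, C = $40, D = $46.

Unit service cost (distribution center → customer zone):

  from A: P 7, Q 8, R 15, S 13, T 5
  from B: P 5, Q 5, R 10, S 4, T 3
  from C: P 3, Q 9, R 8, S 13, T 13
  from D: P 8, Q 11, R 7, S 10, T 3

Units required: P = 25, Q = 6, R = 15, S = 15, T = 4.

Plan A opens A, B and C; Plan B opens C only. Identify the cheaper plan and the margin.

Plan A: {A, B, C}: P→C 3·25=75, Q→B 5·6=30, R→C 8·15=120, S→B 4·15=60, T→B 3·4=12. Service 297; fixed 106; total 403.
Plan B: {C}: P→C 3·25=75, Q→C 9·6=54, R→C 8·15=120, S→C 13·15=195, T→C 13·4=52. Service 496; fixed 40; total 536.
Difference: |403 − 536| = 133.

Plan A is cheaper by 133.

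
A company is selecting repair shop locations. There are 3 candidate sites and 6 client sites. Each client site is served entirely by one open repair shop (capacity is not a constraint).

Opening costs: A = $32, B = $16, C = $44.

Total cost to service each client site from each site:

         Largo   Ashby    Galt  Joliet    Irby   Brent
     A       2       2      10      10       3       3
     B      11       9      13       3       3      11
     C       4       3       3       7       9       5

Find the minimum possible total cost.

Minimum total cost: 62

For any fixed open set, each client site goes to its cheapest open site; total = fixed + service.
{A}: Largo→A 2, Ashby→A 2, Galt→A 10, Joliet→A 10, Irby→A 3, Brent→A 3. Service 30; fixed 32; total 62.
{B}: service 50 + fixed 16 = 66
{A, B}: service 23 + fixed 48 = 71
{A, B, C}: service 16 + fixed 92 = 108
No other subset beats 62.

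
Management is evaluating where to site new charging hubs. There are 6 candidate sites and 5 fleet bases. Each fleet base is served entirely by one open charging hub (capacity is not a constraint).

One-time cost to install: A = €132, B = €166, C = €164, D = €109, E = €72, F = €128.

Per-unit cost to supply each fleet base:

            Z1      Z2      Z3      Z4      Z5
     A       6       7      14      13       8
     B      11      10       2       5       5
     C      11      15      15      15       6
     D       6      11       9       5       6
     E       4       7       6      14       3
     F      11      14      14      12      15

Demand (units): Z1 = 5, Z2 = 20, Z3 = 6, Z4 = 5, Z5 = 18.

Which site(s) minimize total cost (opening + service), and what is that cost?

Open E only; minimum total cost 392.

For any fixed open set, each fleet base goes to its cheapest open site; total = fixed + service.
{E}: Z1→E 4·5=20, Z2→E 7·20=140, Z3→E 6·6=36, Z4→E 14·5=70, Z5→E 3·18=54. Service 320; fixed 72; total 392.
{D, E}: service 275 + fixed 181 = 456
{B, E}: Z1→E 4·5=20, Z2→E 7·20=140, Z3→B 2·6=12, Z4→B 5·5=25, Z5→E 3·18=54. Service 251; fixed 238; total 489.
{A, B, C, D, E, F}: Z1→E 4·5=20, Z2→A 7·20=140, Z3→B 2·6=12, Z4→B 5·5=25, Z5→E 3·18=54. Service 251; fixed 771; total 1022.
No other subset beats 392.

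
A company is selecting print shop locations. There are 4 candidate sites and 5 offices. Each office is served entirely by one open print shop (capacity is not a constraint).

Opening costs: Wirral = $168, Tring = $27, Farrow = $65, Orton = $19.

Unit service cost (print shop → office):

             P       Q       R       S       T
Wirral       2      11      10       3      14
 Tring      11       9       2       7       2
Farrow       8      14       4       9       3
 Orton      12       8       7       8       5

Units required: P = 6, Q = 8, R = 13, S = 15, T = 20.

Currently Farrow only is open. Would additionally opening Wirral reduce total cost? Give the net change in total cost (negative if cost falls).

No — net change +18 (cost rises by 18).

Current service cost with {Farrow}: 407.
Adding Wirral: each office re-picks its cheapest; new service cost 257, saving 150.
Extra fixed cost: 168. Net change = 168 − 150 = 18.
(Totals: 472 → 490.)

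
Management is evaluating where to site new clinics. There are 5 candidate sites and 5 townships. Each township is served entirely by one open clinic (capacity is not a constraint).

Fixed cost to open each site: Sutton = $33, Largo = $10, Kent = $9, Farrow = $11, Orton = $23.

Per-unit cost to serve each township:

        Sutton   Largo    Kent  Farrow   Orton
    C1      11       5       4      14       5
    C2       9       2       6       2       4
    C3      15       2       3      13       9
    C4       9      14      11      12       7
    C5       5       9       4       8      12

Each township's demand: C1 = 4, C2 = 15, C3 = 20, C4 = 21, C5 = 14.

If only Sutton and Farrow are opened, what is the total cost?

Total cost: 637

Each township is assigned to its cheapest site among the open ones.
{Sutton, Farrow}: C1→Sutton 11·4=44, C2→Farrow 2·15=30, C3→Farrow 13·20=260, C4→Sutton 9·21=189, C5→Sutton 5·14=70. Service 593; fixed 44; total 637.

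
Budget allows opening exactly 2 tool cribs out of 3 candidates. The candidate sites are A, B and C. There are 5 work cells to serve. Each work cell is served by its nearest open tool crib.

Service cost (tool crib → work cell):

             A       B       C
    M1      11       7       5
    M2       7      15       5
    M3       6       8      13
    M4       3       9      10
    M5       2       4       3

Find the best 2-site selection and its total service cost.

Choose A and C; total service cost 21.

With exactly 2 open, each work cell uses its cheapest among the chosen.
{A, C}: M1→C 5, M2→C 5, M3→A 6, M4→A 3, M5→A 2. Service cost 21.
{A, B}: service cost 25
{B, C}: service cost 30
Among all 3 size-2 choices, {A, C} is lowest.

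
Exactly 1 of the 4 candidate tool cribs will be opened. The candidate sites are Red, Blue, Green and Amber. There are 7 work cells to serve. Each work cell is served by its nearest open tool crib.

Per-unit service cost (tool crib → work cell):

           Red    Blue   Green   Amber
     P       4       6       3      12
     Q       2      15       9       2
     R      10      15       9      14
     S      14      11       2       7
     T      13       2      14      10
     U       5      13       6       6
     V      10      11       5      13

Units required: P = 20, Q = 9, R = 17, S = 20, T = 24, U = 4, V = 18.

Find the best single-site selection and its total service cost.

Choose Green only; total service cost 784.

With exactly 1 open, each work cell uses its cheapest among the chosen.
{Green}: P→Green 3·20=60, Q→Green 9·9=81, R→Green 9·17=153, S→Green 2·20=40, T→Green 14·24=336, U→Green 6·4=24, V→Green 5·18=90. Service cost 784.
{Blue}: service cost 1028
{Red}: service cost 1060
Among all 4 size-1 choices, {Green} is lowest.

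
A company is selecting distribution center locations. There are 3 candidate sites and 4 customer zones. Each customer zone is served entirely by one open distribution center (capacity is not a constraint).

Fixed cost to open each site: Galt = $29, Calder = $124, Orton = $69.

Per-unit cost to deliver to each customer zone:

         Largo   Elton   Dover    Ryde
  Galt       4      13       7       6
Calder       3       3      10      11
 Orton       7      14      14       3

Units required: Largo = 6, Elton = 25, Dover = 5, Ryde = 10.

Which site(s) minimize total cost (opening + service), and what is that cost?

For any fixed open set, each customer zone goes to its cheapest open site; total = fixed + service.
{Galt, Calder}: Largo→Calder 3·6=18, Elton→Calder 3·25=75, Dover→Galt 7·5=35, Ryde→Galt 6·10=60. Service 188; fixed 153; total 341.
{Calder, Orton}: Largo→Calder 3·6=18, Elton→Calder 3·25=75, Dover→Calder 10·5=50, Ryde→Orton 3·10=30. Service 173; fixed 193; total 366.
{Calder}: service 253 + fixed 124 = 377
{Galt, Calder, Orton}: Largo→Calder 3·6=18, Elton→Calder 3·25=75, Dover→Galt 7·5=35, Ryde→Orton 3·10=30. Service 158; fixed 222; total 380.
No other subset beats 341.

Open Galt and Calder; minimum total cost 341.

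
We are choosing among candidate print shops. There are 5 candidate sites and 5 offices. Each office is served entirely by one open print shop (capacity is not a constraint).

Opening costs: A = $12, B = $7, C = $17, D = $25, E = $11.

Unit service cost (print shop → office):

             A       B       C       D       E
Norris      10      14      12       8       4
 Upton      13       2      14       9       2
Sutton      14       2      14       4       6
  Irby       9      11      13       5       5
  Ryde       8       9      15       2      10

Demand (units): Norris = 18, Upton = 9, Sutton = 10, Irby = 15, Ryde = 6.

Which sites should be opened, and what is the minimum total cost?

Open B, D and E; minimum total cost 240.

For any fixed open set, each office goes to its cheapest open site; total = fixed + service.
{B, D, E}: Norris→E 4·18=72, Upton→B 2·9=18, Sutton→B 2·10=20, Irby→D 5·15=75, Ryde→D 2·6=12. Service 197; fixed 43; total 240.
{A, B, D, E}: Norris→E 4·18=72, Upton→B 2·9=18, Sutton→B 2·10=20, Irby→D 5·15=75, Ryde→D 2·6=12. Service 197; fixed 55; total 252.
{D, E}: service 217 + fixed 36 = 253
{A, B, C, D, E}: service 197 + fixed 72 = 269
No other subset beats 240.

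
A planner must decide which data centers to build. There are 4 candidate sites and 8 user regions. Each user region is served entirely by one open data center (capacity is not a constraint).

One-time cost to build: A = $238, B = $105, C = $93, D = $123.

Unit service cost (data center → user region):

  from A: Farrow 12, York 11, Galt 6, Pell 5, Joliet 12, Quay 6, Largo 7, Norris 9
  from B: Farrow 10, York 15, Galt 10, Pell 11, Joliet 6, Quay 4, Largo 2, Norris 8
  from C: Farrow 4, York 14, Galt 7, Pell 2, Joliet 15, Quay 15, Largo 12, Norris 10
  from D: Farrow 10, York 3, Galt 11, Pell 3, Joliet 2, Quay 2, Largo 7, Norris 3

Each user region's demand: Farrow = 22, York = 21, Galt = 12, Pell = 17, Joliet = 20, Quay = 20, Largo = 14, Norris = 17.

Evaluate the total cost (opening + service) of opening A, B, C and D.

Total cost: 975

Each user region is assigned to its cheapest site among the open ones.
{A, B, C, D}: Farrow→C 4·22=88, York→D 3·21=63, Galt→A 6·12=72, Pell→C 2·17=34, Joliet→D 2·20=40, Quay→D 2·20=40, Largo→B 2·14=28, Norris→D 3·17=51. Service 416; fixed 559; total 975.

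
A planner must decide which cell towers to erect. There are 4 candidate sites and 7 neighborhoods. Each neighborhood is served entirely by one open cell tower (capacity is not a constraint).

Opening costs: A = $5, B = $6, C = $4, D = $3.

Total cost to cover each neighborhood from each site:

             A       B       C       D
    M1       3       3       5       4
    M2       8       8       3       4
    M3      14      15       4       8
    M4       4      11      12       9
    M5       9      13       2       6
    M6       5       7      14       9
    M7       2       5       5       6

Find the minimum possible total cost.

For any fixed open set, each neighborhood goes to its cheapest open site; total = fixed + service.
{A, C}: M1→A 3, M2→C 3, M3→C 4, M4→A 4, M5→C 2, M6→A 5, M7→A 2. Service 23; fixed 9; total 32.
{A, C, D}: service 23 + fixed 12 = 35
{A, B, C}: service 23 + fixed 15 = 38
{A, B, C, D}: service 23 + fixed 18 = 41
(All 15 nonempty subsets were checked; A and C is lowest.)

Minimum total cost: 32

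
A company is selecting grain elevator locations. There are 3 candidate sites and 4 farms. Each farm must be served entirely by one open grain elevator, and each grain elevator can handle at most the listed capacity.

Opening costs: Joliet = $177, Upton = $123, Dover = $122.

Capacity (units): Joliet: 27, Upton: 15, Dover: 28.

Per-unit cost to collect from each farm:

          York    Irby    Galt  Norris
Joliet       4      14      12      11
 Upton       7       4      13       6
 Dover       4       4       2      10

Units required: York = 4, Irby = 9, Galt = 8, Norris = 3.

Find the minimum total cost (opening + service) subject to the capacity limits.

Open {Dover}: York→Dover 4·4=16, Irby→Dover 4·9=36, Galt→Dover 2·8=16, Norris→Dover 10·3=30.
Loads: Dover carries 24/28. Service 98; fixed 122; total 220.
Next best feasible plan costs 331.

Minimum total cost: 220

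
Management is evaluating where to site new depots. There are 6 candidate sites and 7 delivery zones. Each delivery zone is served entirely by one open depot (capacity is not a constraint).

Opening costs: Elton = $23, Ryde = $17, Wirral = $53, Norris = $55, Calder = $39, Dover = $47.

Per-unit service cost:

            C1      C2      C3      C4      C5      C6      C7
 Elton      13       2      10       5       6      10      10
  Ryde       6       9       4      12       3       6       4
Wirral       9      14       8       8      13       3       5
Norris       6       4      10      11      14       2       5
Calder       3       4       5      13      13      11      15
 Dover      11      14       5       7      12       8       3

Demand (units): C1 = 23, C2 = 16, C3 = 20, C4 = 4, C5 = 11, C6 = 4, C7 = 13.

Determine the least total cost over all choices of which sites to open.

For any fixed open set, each delivery zone goes to its cheapest open site; total = fixed + service.
{Elton, Ryde, Calder}: C1→Calder 3·23=69, C2→Elton 2·16=32, C3→Ryde 4·20=80, C4→Elton 5·4=20, C5→Ryde 3·11=33, C6→Ryde 6·4=24, C7→Ryde 4·13=52. Service 310; fixed 79; total 389.
{Elton, Ryde}: service 379 + fixed 40 = 419
{Elton, Ryde, Calder, Dover}: C1→Calder 3·23=69, C2→Elton 2·16=32, C3→Ryde 4·20=80, C4→Elton 5·4=20, C5→Ryde 3·11=33, C6→Ryde 6·4=24, C7→Dover 3·13=39. Service 297; fixed 126; total 423.
{Elton, Ryde, Wirral, Norris, Calder, Dover}: service 281 + fixed 234 = 515
No other subset beats 389.

Minimum total cost: 389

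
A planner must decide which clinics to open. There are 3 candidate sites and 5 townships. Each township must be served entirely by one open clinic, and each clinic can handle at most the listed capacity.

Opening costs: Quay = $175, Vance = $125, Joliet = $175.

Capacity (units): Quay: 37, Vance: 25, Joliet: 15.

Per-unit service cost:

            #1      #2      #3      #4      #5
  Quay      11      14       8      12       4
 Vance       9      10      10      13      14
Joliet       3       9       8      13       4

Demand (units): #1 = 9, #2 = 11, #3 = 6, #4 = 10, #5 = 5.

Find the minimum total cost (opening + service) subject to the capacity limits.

Minimum total cost: 679

Open {Quay, Vance}: #1→Vance 9·9=81, #2→Vance 10·11=110, #3→Quay 8·6=48, #4→Quay 12·10=120, #5→Quay 4·5=20.
Loads: Quay carries 21/37, Vance carries 20/25. Service 379; fixed 300; total 679.
Next best feasible plan costs 697.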